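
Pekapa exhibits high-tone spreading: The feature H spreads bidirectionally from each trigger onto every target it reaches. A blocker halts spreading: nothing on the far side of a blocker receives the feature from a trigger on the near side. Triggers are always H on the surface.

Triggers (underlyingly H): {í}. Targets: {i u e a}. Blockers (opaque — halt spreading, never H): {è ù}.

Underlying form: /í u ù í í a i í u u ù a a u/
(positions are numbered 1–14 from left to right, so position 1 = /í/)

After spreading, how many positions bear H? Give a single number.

9

From /í/ at 1 rightward: 2 /u/ → H; 3 /ù/ blocks.
From /í/ at 1 leftward: word edge.
From /í/ at 4 rightward: 5 /í/ is itself a trigger — this domain ends here.
From /í/ at 4 leftward: 3 /ù/ blocks.
From /í/ at 5 rightward: 6 /a/ → H; 7 /i/ → H; 8 /í/ is itself a trigger — this domain ends here.
From /í/ at 5 leftward: 4 /í/ is itself a trigger — this domain ends here.
From /í/ at 8 rightward: 9 /u/ → H; 10 /u/ → H; 11 /ù/ blocks.
From /í/ at 8 leftward: 7 /i/ → H; 6 /a/ → H; 5 /í/ is itself a trigger — this domain ends here.
Targets with no active source: positions 12 13 14 stay [-high tone].
H positions on the surface: 1 2 4 5 6 7 8 9 10.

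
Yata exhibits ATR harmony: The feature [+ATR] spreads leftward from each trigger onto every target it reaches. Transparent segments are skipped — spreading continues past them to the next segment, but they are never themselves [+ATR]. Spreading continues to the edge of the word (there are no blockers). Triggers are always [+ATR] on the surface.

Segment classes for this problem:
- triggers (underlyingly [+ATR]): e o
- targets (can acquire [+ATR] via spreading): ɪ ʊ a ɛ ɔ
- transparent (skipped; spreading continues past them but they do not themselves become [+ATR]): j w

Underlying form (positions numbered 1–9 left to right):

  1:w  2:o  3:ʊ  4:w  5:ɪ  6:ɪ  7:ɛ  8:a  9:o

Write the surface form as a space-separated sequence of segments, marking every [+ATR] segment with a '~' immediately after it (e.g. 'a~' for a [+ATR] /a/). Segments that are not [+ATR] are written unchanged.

From /o/ at 2 leftward: 1 /w/ transparent; word edge.
From /o/ at 9 leftward: 8 /a/ → [+ATR]; 7 /ɛ/ → [+ATR]; 6 /ɪ/ → [+ATR]; 5 /ɪ/ → [+ATR]; 4 /w/ transparent; 3 /ʊ/ → [+ATR]; 2 /o/ is itself a trigger — this domain ends here.
[+ATR] positions on the surface: 2 3 5 6 7 8 9.

w o~ ʊ~ w ɪ~ ɪ~ ɛ~ a~ o~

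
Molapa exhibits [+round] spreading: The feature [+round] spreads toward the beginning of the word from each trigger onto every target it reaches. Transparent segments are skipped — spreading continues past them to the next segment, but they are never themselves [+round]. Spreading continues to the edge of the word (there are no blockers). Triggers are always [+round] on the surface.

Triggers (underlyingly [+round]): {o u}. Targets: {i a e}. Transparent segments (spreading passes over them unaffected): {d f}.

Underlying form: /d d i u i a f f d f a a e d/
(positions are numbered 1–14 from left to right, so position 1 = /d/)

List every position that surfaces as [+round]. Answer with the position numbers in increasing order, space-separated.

3 4

From /u/ at 4 leftward: 3 /i/ → [+round]; 2 /d/ transparent; 1 /d/ transparent; word edge.
Targets with no active source: positions 5 6 11 12 13 stay [-round].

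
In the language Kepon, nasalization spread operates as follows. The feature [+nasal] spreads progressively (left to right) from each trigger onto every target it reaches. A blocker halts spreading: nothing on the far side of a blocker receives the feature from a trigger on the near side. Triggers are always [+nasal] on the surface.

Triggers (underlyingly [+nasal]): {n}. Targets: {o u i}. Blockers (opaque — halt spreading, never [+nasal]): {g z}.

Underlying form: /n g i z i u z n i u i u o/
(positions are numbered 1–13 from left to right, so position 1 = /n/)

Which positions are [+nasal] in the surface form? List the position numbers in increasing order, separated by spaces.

1 8 9 10 11 12 13

From /n/ at 1 rightward: 2 /g/ blocks.
From /n/ at 8 rightward: 9 /i/ → [+nasal]; 10 /u/ → [+nasal]; 11 /i/ → [+nasal]; 12 /u/ → [+nasal]; 13 /o/ → [+nasal]; word edge.
Targets with no active source: positions 3 5 6 stay [-nasal].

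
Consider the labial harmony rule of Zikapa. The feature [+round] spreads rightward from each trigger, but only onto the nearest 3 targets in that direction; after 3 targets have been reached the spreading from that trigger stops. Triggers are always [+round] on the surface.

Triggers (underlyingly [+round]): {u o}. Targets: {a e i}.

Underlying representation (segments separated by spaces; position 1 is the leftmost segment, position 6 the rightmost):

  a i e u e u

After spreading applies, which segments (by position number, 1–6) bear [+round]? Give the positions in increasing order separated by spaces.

From /u/ at 4 rightward: 5 /e/ → [+round]; 6 /u/ is itself a trigger — this domain ends here.
From /u/ at 6 rightward: word edge.
Targets with no active source: positions 1 2 3 stay [-round].

4 5 6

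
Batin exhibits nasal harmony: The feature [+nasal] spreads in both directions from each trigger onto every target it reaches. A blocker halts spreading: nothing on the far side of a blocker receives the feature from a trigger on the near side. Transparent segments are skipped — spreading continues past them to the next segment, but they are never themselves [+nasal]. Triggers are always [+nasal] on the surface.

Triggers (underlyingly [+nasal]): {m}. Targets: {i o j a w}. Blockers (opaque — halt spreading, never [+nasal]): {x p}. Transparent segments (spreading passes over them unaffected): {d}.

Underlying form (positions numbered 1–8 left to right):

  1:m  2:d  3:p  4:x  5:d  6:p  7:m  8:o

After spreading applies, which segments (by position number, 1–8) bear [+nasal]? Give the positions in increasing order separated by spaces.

1 7 8

From /m/ at 1 rightward: 2 /d/ transparent; 3 /p/ blocks.
From /m/ at 1 leftward: word edge.
From /m/ at 7 rightward: 8 /o/ → [+nasal]; word edge.
From /m/ at 7 leftward: 6 /p/ blocks.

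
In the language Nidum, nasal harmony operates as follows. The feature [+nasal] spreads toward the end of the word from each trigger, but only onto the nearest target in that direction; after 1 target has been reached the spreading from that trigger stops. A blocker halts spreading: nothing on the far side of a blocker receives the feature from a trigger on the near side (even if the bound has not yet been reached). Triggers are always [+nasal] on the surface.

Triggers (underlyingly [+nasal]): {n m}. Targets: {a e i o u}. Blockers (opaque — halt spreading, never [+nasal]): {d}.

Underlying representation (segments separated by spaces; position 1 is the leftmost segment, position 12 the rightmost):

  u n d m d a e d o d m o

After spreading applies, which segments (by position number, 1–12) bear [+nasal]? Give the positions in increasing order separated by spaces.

From /n/ at 2 rightward: 3 /d/ blocks.
From /m/ at 4 rightward: 5 /d/ blocks.
From /m/ at 11 rightward: 12 /o/ → [+nasal]; bound reached.
Targets with no active source: positions 1 6 7 9 stay [-nasal].

2 4 11 12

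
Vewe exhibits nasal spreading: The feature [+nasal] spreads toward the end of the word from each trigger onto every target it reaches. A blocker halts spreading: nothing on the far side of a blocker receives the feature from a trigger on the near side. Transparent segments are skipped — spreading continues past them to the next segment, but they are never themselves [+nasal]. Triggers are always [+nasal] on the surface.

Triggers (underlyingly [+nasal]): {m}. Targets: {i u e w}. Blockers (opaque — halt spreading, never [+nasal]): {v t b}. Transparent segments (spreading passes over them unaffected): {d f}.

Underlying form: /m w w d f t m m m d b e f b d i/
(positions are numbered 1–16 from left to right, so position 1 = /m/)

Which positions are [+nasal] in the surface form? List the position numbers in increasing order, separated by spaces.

From /m/ at 1 rightward: 2 /w/ → [+nasal]; 3 /w/ → [+nasal]; 4 /d/ transparent; 5 /f/ transparent; 6 /t/ blocks.
From /m/ at 7 rightward: 8 /m/ is itself a trigger — this domain ends here.
From /m/ at 8 rightward: 9 /m/ is itself a trigger — this domain ends here.
From /m/ at 9 rightward: 10 /d/ transparent; 11 /b/ blocks.
Targets with no active source: positions 12 16 stay [-nasal].

1 2 3 7 8 9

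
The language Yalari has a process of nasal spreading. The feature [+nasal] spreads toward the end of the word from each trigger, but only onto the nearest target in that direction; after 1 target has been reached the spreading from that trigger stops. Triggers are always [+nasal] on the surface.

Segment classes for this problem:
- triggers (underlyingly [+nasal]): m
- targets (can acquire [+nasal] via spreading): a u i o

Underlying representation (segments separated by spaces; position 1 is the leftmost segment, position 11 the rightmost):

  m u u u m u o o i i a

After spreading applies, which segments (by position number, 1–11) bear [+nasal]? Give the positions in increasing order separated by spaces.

From /m/ at 1 rightward: 2 /u/ → [+nasal]; bound reached.
From /m/ at 5 rightward: 6 /u/ → [+nasal]; bound reached.
Targets with no active source: positions 3 4 7 8 9 10 11 stay [-nasal].

1 2 5 6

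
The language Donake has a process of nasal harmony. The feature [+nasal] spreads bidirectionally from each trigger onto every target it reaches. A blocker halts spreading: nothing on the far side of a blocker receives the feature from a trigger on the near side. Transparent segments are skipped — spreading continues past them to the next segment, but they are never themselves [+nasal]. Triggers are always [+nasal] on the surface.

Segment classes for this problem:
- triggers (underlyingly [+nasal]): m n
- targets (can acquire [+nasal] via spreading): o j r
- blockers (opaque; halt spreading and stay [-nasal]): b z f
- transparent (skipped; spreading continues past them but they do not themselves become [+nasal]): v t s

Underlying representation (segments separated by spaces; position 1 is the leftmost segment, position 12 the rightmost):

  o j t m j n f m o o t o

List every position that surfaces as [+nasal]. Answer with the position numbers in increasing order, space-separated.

From /m/ at 4 rightward: 5 /j/ → [+nasal]; 6 /n/ is itself a trigger — this domain ends here.
From /m/ at 4 leftward: 3 /t/ transparent; 2 /j/ → [+nasal]; 1 /o/ → [+nasal]; word edge.
From /n/ at 6 rightward: 7 /f/ blocks.
From /n/ at 6 leftward: 5 /j/ → [+nasal]; 4 /m/ is itself a trigger — this domain ends here.
From /m/ at 8 rightward: 9 /o/ → [+nasal]; 10 /o/ → [+nasal]; 11 /t/ transparent; 12 /o/ → [+nasal]; word edge.
From /m/ at 8 leftward: 7 /f/ blocks.

1 2 4 5 6 8 9 10 12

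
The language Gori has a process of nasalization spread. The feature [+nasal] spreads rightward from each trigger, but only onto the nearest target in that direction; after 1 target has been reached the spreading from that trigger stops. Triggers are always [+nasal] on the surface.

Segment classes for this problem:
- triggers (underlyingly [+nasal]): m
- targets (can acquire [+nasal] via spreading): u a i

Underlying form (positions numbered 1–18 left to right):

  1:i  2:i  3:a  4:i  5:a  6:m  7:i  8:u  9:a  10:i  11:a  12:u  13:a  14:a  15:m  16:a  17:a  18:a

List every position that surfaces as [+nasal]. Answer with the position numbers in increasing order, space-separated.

From /m/ at 6 rightward: 7 /i/ → [+nasal]; bound reached.
From /m/ at 15 rightward: 16 /a/ → [+nasal]; bound reached.
Targets with no active source: positions 1 2 3 4 5 8 9 10 11 12 13 14 17 18 stay [-nasal].

6 7 15 16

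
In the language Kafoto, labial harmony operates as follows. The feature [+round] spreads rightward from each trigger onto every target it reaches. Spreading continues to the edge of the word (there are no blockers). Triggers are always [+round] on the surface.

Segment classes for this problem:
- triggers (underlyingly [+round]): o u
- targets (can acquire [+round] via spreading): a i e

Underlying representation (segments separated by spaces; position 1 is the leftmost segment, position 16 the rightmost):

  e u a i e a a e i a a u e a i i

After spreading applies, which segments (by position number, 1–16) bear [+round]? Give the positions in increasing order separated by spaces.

2 3 4 5 6 7 8 9 10 11 12 13 14 15 16

From /u/ at 2 rightward: 3 /a/ → [+round]; 4 /i/ → [+round]; 5 /e/ → [+round]; 6 /a/ → [+round]; 7 /a/ → [+round]; 8 /e/ → [+round]; 9 /i/ → [+round]; 10 /a/ → [+round]; 11 /a/ → [+round]; 12 /u/ is itself a trigger — this domain ends here.
From /u/ at 12 rightward: 13 /e/ → [+round]; 14 /a/ → [+round]; 15 /i/ → [+round]; 16 /i/ → [+round]; word edge.
Target with no active source: position 1 stays [-round].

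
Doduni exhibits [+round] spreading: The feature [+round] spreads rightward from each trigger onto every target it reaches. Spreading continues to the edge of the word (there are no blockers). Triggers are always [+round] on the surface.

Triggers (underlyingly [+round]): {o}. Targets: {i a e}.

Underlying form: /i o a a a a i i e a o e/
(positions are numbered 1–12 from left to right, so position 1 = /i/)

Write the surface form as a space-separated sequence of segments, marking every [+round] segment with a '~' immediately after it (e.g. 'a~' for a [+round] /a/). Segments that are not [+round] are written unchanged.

From /o/ at 2 rightward: 3 /a/ → [+round]; 4 /a/ → [+round]; 5 /a/ → [+round]; 6 /a/ → [+round]; 7 /i/ → [+round]; 8 /i/ → [+round]; 9 /e/ → [+round]; 10 /a/ → [+round]; 11 /o/ is itself a trigger — this domain ends here.
From /o/ at 11 rightward: 12 /e/ → [+round]; word edge.
Target with no active source: position 1 stays [-round].
[+round] positions on the surface: 2 3 4 5 6 7 8 9 10 11 12.

i o~ a~ a~ a~ a~ i~ i~ e~ a~ o~ e~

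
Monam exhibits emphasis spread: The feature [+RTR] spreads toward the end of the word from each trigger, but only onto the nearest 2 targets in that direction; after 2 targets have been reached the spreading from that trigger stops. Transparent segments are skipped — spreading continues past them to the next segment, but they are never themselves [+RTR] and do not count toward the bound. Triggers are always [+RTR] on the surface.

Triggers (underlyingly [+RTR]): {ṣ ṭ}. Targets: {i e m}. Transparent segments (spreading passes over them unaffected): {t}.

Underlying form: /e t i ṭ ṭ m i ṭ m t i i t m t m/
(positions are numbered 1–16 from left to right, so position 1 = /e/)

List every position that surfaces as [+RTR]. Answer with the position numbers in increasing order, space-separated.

From /ṭ/ at 4 rightward: 5 /ṭ/ is itself a trigger — this domain ends here.
From /ṭ/ at 5 rightward: 6 /m/ → [+RTR]; 7 /i/ → [+RTR]; bound reached.
From /ṭ/ at 8 rightward: 9 /m/ → [+RTR]; 10 /t/ transparent; 11 /i/ → [+RTR]; bound reached.
Targets with no active source: positions 1 3 12 14 16 stay [-emphatic].

4 5 6 7 8 9 11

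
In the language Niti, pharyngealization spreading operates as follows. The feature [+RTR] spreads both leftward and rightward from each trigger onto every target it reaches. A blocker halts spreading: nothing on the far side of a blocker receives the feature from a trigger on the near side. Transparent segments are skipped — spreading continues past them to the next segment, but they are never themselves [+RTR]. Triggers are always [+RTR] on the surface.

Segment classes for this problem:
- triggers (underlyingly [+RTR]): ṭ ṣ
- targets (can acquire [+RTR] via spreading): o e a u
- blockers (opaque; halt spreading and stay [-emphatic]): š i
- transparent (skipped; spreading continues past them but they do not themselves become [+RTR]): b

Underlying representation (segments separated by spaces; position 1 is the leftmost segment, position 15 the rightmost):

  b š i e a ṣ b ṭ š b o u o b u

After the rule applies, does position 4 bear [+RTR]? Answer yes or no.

yes

From /ṣ/ at 6 rightward: 7 /b/ transparent; 8 /ṭ/ is itself a trigger — this domain ends here.
From /ṣ/ at 6 leftward: 5 /a/ → [+RTR]; 4 /e/ → [+RTR]; 3 /i/ blocks.
From /ṭ/ at 8 rightward: 9 /š/ blocks.
From /ṭ/ at 8 leftward: 7 /b/ transparent; 6 /ṣ/ is itself a trigger — this domain ends here.
Targets with no active source: positions 11 12 13 15 stay [-emphatic].
[+RTR] positions on the surface: 4 5 6 8.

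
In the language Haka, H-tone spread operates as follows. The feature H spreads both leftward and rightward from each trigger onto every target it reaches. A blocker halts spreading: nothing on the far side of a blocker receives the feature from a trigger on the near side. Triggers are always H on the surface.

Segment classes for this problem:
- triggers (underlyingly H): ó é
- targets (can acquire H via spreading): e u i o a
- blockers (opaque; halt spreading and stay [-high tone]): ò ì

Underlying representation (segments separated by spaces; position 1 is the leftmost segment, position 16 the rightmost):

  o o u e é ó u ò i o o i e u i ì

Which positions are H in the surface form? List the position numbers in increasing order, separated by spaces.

1 2 3 4 5 6 7

From /é/ at 5 rightward: 6 /ó/ is itself a trigger — this domain ends here.
From /é/ at 5 leftward: 4 /e/ → H; 3 /u/ → H; 2 /o/ → H; 1 /o/ → H; word edge.
From /ó/ at 6 rightward: 7 /u/ → H; 8 /ò/ blocks.
From /ó/ at 6 leftward: 5 /é/ is itself a trigger — this domain ends here.
Targets with no active source: positions 9 10 11 12 13 14 15 stay [-high tone].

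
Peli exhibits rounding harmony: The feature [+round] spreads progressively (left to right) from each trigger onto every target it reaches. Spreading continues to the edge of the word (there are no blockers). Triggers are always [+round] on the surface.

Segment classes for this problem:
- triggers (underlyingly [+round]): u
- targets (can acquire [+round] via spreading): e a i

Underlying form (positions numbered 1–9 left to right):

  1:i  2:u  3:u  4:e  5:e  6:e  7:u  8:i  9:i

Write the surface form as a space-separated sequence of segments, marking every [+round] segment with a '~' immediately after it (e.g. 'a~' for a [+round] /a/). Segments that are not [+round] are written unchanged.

i u~ u~ e~ e~ e~ u~ i~ i~

From /u/ at 2 rightward: 3 /u/ is itself a trigger — this domain ends here.
From /u/ at 3 rightward: 4 /e/ → [+round]; 5 /e/ → [+round]; 6 /e/ → [+round]; 7 /u/ is itself a trigger — this domain ends here.
From /u/ at 7 rightward: 8 /i/ → [+round]; 9 /i/ → [+round]; word edge.
Target with no active source: position 1 stays [-round].
[+round] positions on the surface: 2 3 4 5 6 7 8 9.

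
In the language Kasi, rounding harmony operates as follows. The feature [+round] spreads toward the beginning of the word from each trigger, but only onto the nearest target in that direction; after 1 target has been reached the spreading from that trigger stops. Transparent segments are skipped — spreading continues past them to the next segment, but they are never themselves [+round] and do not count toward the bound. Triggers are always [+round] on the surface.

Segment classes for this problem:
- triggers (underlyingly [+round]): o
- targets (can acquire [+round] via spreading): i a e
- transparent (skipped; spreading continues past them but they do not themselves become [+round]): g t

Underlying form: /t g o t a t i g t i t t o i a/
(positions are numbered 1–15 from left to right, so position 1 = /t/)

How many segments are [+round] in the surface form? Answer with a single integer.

3

From /o/ at 3 leftward: 2 /g/ transparent; 1 /t/ transparent; word edge.
From /o/ at 13 leftward: 12 /t/ transparent; 11 /t/ transparent; 10 /i/ → [+round]; bound reached.
Targets with no active source: positions 5 7 14 15 stay [-round].
[+round] positions on the surface: 3 10 13.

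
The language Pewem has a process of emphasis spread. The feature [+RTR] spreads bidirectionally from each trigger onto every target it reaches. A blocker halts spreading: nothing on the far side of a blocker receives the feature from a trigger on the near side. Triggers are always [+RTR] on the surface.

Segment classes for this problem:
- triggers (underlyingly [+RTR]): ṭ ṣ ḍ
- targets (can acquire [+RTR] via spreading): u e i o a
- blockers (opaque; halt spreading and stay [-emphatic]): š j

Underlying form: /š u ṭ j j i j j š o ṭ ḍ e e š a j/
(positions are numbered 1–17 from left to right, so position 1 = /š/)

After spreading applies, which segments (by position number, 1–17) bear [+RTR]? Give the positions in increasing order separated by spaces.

2 3 10 11 12 13 14

From /ṭ/ at 3 rightward: 4 /j/ blocks.
From /ṭ/ at 3 leftward: 2 /u/ → [+RTR]; 1 /š/ blocks.
From /ṭ/ at 11 rightward: 12 /ḍ/ is itself a trigger — this domain ends here.
From /ṭ/ at 11 leftward: 10 /o/ → [+RTR]; 9 /š/ blocks.
From /ḍ/ at 12 rightward: 13 /e/ → [+RTR]; 14 /e/ → [+RTR]; 15 /š/ blocks.
From /ḍ/ at 12 leftward: 11 /ṭ/ is itself a trigger — this domain ends here.
Targets with no active source: positions 6 16 stay [-emphatic].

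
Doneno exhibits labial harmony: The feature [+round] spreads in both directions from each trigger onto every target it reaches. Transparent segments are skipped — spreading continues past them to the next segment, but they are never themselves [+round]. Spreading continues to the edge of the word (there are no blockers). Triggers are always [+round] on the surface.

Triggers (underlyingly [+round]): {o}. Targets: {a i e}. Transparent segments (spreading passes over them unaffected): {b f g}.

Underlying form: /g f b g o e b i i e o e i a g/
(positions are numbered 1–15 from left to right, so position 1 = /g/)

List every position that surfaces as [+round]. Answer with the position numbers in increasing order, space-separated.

5 6 8 9 10 11 12 13 14

From /o/ at 5 rightward: 6 /e/ → [+round]; 7 /b/ transparent; 8 /i/ → [+round]; 9 /i/ → [+round]; 10 /e/ → [+round]; 11 /o/ is itself a trigger — this domain ends here.
From /o/ at 5 leftward: 4 /g/ transparent; 3 /b/ transparent; 2 /f/ transparent; 1 /g/ transparent; word edge.
From /o/ at 11 rightward: 12 /e/ → [+round]; 13 /i/ → [+round]; 14 /a/ → [+round]; 15 /g/ transparent; word edge.
From /o/ at 11 leftward: 10 /e/ → [+round]; 9 /i/ → [+round]; 8 /i/ → [+round]; 7 /b/ transparent; 6 /e/ → [+round]; 5 /o/ is itself a trigger — this domain ends here.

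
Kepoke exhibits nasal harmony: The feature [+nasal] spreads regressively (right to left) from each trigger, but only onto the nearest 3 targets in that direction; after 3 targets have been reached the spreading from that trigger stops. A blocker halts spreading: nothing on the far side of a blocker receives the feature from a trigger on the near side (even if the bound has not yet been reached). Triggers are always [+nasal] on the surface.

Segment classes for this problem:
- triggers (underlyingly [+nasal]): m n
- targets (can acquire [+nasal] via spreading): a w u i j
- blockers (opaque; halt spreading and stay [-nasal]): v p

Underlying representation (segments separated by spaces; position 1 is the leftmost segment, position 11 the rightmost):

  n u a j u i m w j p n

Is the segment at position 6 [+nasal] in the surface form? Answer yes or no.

yes

From /n/ at 1 leftward: word edge.
From /m/ at 7 leftward: 6 /i/ → [+nasal]; 5 /u/ → [+nasal]; 4 /j/ → [+nasal]; bound reached.
From /n/ at 11 leftward: 10 /p/ blocks.
Targets with no active source: positions 2 3 8 9 stay [-nasal].
[+nasal] positions on the surface: 1 4 5 6 7 11.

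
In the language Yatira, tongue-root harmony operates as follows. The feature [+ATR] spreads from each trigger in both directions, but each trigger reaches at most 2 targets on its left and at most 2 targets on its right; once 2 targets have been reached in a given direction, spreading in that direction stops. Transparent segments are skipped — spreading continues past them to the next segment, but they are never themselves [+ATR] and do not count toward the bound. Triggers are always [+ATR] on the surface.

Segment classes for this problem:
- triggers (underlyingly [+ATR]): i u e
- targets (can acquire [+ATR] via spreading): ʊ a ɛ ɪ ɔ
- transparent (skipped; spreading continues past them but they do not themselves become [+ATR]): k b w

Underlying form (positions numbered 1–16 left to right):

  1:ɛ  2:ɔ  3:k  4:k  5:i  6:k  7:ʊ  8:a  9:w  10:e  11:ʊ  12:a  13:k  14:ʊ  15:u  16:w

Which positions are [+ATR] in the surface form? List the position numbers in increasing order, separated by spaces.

From /i/ at 5 rightward: 6 /k/ transparent; 7 /ʊ/ → [+ATR]; 8 /a/ → [+ATR]; bound reached.
From /i/ at 5 leftward: 4 /k/ transparent; 3 /k/ transparent; 2 /ɔ/ → [+ATR]; 1 /ɛ/ → [+ATR]; bound reached.
From /e/ at 10 rightward: 11 /ʊ/ → [+ATR]; 12 /a/ → [+ATR]; bound reached.
From /e/ at 10 leftward: 9 /w/ transparent; 8 /a/ → [+ATR]; 7 /ʊ/ → [+ATR]; bound reached.
From /u/ at 15 rightward: 16 /w/ transparent; word edge.
From /u/ at 15 leftward: 14 /ʊ/ → [+ATR]; 13 /k/ transparent; 12 /a/ → [+ATR]; bound reached.

1 2 5 7 8 10 11 12 14 15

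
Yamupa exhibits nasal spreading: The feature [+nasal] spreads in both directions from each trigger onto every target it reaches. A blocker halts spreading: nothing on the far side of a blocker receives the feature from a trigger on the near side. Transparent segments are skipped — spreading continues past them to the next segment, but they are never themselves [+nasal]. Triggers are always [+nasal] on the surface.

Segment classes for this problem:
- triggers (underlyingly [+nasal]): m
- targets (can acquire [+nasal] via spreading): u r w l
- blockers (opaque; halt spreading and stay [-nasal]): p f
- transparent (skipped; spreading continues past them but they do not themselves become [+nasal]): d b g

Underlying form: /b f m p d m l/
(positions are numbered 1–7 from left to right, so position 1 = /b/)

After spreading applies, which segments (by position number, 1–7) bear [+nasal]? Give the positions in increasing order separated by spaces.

3 6 7

From /m/ at 3 rightward: 4 /p/ blocks.
From /m/ at 3 leftward: 2 /f/ blocks.
From /m/ at 6 rightward: 7 /l/ → [+nasal]; word edge.
From /m/ at 6 leftward: 5 /d/ transparent; 4 /p/ blocks.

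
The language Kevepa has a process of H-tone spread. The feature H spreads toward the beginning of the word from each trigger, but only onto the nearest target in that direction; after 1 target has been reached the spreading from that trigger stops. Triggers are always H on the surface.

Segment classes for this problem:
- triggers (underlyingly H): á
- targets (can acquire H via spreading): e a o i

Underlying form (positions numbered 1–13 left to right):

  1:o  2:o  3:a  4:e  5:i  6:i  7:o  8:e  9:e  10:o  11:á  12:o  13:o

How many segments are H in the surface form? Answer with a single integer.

2

From /á/ at 11 leftward: 10 /o/ → H; bound reached.
Targets with no active source: positions 1 2 3 4 5 6 7 8 9 12 13 stay [-high tone].
H positions on the surface: 10 11.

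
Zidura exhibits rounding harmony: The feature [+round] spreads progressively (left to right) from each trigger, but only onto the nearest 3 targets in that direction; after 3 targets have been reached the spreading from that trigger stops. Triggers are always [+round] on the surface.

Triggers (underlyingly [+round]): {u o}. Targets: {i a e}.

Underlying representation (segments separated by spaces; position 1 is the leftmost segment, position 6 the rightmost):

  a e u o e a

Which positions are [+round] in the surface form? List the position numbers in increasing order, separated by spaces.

From /u/ at 3 rightward: 4 /o/ is itself a trigger — this domain ends here.
From /o/ at 4 rightward: 5 /e/ → [+round]; 6 /a/ → [+round]; word edge.
Targets with no active source: positions 1 2 stay [-round].

3 4 5 6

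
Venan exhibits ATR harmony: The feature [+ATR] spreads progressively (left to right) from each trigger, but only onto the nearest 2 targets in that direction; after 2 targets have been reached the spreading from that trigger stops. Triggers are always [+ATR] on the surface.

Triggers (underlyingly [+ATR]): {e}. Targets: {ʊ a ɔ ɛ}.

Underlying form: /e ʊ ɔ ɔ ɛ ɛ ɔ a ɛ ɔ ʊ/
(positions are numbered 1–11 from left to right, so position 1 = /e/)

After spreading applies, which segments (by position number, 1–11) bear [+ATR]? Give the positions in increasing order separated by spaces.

1 2 3

From /e/ at 1 rightward: 2 /ʊ/ → [+ATR]; 3 /ɔ/ → [+ATR]; bound reached.
Targets with no active source: positions 4 5 6 7 8 9 10 11 stay [-ATR].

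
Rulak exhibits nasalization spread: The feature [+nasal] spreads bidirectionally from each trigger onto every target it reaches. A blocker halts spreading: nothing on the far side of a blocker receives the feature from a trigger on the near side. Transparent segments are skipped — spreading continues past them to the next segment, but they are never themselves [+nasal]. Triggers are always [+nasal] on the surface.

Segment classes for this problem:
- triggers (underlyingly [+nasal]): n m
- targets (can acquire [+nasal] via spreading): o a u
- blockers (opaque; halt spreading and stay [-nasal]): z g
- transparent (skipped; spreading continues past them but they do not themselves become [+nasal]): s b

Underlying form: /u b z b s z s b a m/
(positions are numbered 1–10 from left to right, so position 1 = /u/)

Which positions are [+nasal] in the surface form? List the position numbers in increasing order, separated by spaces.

9 10

From /m/ at 10 rightward: word edge.
From /m/ at 10 leftward: 9 /a/ → [+nasal]; 8 /b/ transparent; 7 /s/ transparent; 6 /z/ blocks.
Target with no active source: position 1 stays [-nasal].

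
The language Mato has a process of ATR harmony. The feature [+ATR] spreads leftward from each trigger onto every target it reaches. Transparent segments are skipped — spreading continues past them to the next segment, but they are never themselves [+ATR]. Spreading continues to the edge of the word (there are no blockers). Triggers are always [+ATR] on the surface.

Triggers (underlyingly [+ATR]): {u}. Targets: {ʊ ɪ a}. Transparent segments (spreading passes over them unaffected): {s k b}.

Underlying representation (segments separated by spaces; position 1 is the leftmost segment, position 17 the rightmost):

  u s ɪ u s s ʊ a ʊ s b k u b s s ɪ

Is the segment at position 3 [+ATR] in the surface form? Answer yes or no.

yes

From /u/ at 1 leftward: word edge.
From /u/ at 4 leftward: 3 /ɪ/ → [+ATR]; 2 /s/ transparent; 1 /u/ is itself a trigger — this domain ends here.
From /u/ at 13 leftward: 12 /k/ transparent; 11 /b/ transparent; 10 /s/ transparent; 9 /ʊ/ → [+ATR]; 8 /a/ → [+ATR]; 7 /ʊ/ → [+ATR]; 6 /s/ transparent; 5 /s/ transparent; 4 /u/ is itself a trigger — this domain ends here.
Target with no active source: position 17 stays [-ATR].
[+ATR] positions on the surface: 1 3 4 7 8 9 13.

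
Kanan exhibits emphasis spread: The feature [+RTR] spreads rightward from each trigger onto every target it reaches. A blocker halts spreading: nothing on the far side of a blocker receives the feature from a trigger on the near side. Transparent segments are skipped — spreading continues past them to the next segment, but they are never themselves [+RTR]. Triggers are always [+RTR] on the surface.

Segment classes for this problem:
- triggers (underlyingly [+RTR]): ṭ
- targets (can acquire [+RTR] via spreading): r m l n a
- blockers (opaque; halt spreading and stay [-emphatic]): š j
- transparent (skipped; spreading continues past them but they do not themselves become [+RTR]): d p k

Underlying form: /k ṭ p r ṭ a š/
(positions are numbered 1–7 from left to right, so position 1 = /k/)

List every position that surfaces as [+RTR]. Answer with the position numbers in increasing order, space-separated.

2 4 5 6

From /ṭ/ at 2 rightward: 3 /p/ transparent; 4 /r/ → [+RTR]; 5 /ṭ/ is itself a trigger — this domain ends here.
From /ṭ/ at 5 rightward: 6 /a/ → [+RTR]; 7 /š/ blocks.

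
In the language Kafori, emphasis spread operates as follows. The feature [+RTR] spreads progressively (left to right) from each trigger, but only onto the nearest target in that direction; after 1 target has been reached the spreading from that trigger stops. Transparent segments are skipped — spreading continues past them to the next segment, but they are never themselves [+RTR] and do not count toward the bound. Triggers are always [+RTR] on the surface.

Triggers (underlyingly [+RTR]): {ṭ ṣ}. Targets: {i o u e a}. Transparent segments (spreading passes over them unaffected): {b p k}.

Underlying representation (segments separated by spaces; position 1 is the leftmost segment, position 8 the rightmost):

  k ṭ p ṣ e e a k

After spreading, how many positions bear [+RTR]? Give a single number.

From /ṭ/ at 2 rightward: 3 /p/ transparent; 4 /ṣ/ is itself a trigger — this domain ends here.
From /ṣ/ at 4 rightward: 5 /e/ → [+RTR]; bound reached.
Targets with no active source: positions 6 7 stay [-emphatic].
[+RTR] positions on the surface: 2 4 5.

3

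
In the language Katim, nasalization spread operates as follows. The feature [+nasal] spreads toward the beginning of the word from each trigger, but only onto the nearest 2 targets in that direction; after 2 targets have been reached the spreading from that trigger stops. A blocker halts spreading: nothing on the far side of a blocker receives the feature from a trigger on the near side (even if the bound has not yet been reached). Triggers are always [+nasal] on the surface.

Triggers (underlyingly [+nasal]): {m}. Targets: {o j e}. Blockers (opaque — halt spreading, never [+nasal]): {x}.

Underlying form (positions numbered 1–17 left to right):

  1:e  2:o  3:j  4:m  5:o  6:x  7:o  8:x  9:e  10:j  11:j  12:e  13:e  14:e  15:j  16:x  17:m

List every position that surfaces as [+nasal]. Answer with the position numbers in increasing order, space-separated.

2 3 4 17

From /m/ at 4 leftward: 3 /j/ → [+nasal]; 2 /o/ → [+nasal]; bound reached.
From /m/ at 17 leftward: 16 /x/ blocks.
Targets with no active source: positions 1 5 7 9 10 11 12 13 14 15 stay [-nasal].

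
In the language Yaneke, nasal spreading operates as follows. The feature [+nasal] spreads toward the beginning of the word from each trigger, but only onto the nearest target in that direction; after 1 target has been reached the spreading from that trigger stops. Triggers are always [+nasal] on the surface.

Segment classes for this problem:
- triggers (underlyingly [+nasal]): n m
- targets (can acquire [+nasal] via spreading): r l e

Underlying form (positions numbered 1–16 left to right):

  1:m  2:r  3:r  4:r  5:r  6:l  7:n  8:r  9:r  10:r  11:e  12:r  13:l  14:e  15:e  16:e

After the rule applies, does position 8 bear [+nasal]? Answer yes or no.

no

From /m/ at 1 leftward: word edge.
From /n/ at 7 leftward: 6 /l/ → [+nasal]; bound reached.
Targets with no active source: positions 2 3 4 5 8 9 10 11 12 13 14 15 16 stay [-nasal].
[+nasal] positions on the surface: 1 6 7.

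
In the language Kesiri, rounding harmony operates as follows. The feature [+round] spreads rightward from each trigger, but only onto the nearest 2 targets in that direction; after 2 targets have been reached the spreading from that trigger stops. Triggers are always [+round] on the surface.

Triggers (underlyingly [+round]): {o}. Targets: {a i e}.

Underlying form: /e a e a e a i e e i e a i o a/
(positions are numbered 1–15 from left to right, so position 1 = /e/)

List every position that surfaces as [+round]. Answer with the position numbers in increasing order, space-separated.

From /o/ at 14 rightward: 15 /a/ → [+round]; word edge.
Targets with no active source: positions 1 2 3 4 5 6 7 8 9 10 11 12 13 stay [-round].

14 15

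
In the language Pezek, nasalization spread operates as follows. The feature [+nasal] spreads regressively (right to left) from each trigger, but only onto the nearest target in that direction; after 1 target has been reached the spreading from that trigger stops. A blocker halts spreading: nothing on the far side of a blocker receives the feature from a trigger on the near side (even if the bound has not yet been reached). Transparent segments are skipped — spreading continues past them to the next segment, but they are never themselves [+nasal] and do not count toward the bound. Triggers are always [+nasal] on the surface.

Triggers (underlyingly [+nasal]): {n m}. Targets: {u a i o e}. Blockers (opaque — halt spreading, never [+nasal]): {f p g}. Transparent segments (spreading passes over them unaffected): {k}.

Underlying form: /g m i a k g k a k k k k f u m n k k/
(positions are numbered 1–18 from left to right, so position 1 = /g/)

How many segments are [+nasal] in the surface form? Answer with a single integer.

4

From /m/ at 2 leftward: 1 /g/ blocks.
From /m/ at 15 leftward: 14 /u/ → [+nasal]; bound reached.
From /n/ at 16 leftward: 15 /m/ is itself a trigger — this domain ends here.
Targets with no active source: positions 3 4 8 stay [-nasal].
[+nasal] positions on the surface: 2 14 15 16.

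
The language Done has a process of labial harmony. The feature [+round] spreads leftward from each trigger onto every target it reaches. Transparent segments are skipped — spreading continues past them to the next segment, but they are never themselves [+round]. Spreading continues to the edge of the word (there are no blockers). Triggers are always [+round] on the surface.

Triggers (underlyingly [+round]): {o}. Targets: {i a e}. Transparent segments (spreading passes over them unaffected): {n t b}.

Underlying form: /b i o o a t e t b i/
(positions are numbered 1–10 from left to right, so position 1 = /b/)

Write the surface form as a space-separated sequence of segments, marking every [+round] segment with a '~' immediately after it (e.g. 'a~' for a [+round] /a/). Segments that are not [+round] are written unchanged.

From /o/ at 3 leftward: 2 /i/ → [+round]; 1 /b/ transparent; word edge.
From /o/ at 4 leftward: 3 /o/ is itself a trigger — this domain ends here.
Targets with no active source: positions 5 7 10 stay [-round].
[+round] positions on the surface: 2 3 4.

b i~ o~ o~ a t e t b i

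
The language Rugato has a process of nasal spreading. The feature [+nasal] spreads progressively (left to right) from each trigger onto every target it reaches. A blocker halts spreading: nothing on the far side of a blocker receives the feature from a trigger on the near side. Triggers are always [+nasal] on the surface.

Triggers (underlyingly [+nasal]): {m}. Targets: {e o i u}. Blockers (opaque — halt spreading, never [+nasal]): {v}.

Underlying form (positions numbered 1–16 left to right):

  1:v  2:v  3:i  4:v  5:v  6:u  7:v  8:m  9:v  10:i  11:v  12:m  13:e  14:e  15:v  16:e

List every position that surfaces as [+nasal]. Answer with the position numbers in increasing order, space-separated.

From /m/ at 8 rightward: 9 /v/ blocks.
From /m/ at 12 rightward: 13 /e/ → [+nasal]; 14 /e/ → [+nasal]; 15 /v/ blocks.
Targets with no active source: positions 3 6 10 16 stay [-nasal].

8 12 13 14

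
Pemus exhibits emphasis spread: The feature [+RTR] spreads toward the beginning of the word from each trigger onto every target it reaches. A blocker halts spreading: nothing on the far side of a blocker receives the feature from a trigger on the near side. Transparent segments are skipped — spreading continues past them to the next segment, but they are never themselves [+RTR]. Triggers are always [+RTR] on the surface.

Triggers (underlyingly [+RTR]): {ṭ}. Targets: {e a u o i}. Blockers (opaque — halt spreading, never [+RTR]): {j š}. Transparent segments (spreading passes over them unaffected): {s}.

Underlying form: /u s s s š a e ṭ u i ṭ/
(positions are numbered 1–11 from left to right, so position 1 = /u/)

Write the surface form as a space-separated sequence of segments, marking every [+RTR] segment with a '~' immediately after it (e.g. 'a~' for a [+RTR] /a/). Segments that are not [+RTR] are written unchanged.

From /ṭ/ at 8 leftward: 7 /e/ → [+RTR]; 6 /a/ → [+RTR]; 5 /š/ blocks.
From /ṭ/ at 11 leftward: 10 /i/ → [+RTR]; 9 /u/ → [+RTR]; 8 /ṭ/ is itself a trigger — this domain ends here.
Target with no active source: position 1 stays [-emphatic].
[+RTR] positions on the surface: 6 7 8 9 10 11.

u s s s š a~ e~ ṭ~ u~ i~ ṭ~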